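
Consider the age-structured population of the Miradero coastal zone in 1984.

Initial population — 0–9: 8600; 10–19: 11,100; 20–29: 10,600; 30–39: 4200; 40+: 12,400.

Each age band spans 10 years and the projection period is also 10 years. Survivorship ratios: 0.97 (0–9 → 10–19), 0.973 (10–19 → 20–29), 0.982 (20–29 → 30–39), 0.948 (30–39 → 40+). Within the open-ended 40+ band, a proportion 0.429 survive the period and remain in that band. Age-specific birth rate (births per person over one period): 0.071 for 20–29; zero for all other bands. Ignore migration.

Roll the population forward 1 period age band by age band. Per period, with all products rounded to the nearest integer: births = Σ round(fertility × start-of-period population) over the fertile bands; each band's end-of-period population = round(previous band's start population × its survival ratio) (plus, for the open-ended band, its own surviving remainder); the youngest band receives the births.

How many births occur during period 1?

Period 1.
Births: 10600 * 0.071 = 753
10–19: 8600 * 0.97 = 8342
20–29: 11100 * 0.973 = 10800
30–39: 10600 * 0.982 = 10409
40+: 4200 * 0.948 + 12400 * 0.429 = 3982 + 5320 = 9302
End of period: [753, 8342, 10800, 10409, 9302]

753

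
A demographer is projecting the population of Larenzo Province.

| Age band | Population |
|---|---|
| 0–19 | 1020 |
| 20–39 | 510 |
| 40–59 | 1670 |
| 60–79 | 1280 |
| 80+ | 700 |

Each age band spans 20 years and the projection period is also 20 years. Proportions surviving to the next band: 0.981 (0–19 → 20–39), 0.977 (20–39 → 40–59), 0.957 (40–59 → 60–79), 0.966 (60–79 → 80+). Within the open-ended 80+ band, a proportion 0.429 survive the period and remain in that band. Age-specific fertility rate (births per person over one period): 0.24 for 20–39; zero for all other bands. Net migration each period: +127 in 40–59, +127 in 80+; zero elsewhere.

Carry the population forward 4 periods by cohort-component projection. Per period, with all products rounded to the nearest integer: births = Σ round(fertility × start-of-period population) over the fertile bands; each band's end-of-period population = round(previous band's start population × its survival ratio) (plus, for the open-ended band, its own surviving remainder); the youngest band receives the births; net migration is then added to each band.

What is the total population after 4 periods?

Let band 1 be 0–19 through band 5 = 80+.
— Period 1 —
Births: 510 × 0.24 = 122
Band 2: 1020 × 0.981 = 1001
Band 3: 510 × 0.977 = 498
Band 4: 1670 × 0.957 = 1598
Band 5: 1280 × 0.966 + 700 × 0.429 = 1236 + 300 = 1536
Net migration: Band 3 + 127 → 625; Band 5 + 127 → 1663
Giving 122 / 1001 / 625 / 1598 / 1663.
— Period 2 —
Births: 1001 × 0.24 = 240
Band 2: 122 × 0.981 = 120
Band 3: 1001 × 0.977 = 978
Band 4: 625 × 0.957 = 598
Band 5: 1598 × 0.966 + 1663 × 0.429 = 1544 + 713 = 2257
Net migration: Band 3 + 127 → 1105; Band 5 + 127 → 2384
Giving 240 / 120 / 1105 / 598 / 2384.
— Period 3 —
Births: 120 × 0.24 = 29
Band 2: 240 × 0.981 = 235
Band 3: 120 × 0.977 = 117
Band 4: 1105 × 0.957 = 1057
Band 5: 598 × 0.966 + 2384 × 0.429 = 578 + 1023 = 1601
Net migration: Band 3 + 127 → 244; Band 5 + 127 → 1728
Giving 29 / 235 / 244 / 1057 / 1728.
— Period 4 —
Births: 235 × 0.24 = 56
Band 2: 29 × 0.981 = 28
Band 3: 235 × 0.977 = 230
Band 4: 244 × 0.957 = 234
Band 5: 1057 × 0.966 + 1728 × 0.429 = 1021 + 741 = 1762
Net migration: Band 3 + 127 → 357; Band 5 + 127 → 1889
Giving 56 / 28 / 357 / 234 / 1889.
Total after period 4: 56 + 28 + 357 + 234 + 1889 = 2564

2564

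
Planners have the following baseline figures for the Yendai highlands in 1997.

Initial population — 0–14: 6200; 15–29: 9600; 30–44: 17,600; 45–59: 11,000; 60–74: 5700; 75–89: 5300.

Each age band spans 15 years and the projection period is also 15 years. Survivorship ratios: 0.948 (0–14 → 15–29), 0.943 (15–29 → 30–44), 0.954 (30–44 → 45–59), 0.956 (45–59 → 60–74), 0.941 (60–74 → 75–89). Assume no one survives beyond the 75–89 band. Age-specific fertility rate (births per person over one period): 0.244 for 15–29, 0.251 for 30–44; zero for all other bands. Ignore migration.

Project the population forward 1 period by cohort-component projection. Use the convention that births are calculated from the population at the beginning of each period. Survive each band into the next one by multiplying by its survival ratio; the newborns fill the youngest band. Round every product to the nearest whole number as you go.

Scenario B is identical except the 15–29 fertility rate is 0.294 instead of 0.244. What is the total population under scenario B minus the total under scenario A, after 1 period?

480

Let group 1 be 0–14 through group 6 = 75–89.
— Period 1 —
Births: 9600 × 0.244 = 2342, 17600 × 0.251 = 4418 ⇒ total 6760
Group 2: 6200 × 0.948 = 5878
Group 3: 9600 × 0.943 = 9053
Group 4: 17600 × 0.954 = 16790
Group 5: 11000 × 0.956 = 10516
Group 6: 5700 × 0.941 = 5364
End of period: [6760, 5878, 9053, 16790, 10516, 5364]
Scenario A total after 1 period: 54361
Scenario B projection —
— Period 1 —
Births: 9600 × 0.294 = 2822, 17600 × 0.251 = 4418 ⇒ total 7240
Group 2: 6200 × 0.948 = 5878
Group 3: 9600 × 0.943 = 9053
Group 4: 17600 × 0.954 = 16790
Group 5: 11000 × 0.956 = 10516
Group 6: 5700 × 0.941 = 5364
End of period: [7240, 5878, 9053, 16790, 10516, 5364]
Scenario B total after 1 period: 54841
Difference B − A = 54841 − 54361 = 480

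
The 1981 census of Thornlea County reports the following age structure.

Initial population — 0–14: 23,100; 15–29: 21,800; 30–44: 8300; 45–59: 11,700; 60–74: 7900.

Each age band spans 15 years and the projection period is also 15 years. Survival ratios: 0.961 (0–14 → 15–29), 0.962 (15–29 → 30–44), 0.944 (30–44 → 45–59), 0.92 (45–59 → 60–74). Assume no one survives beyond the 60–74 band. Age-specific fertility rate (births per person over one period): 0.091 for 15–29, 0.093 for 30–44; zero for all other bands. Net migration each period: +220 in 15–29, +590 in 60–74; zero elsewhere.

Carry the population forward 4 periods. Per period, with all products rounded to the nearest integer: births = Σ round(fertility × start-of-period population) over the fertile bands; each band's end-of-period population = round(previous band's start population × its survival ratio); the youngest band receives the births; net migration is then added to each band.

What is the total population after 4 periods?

28850

After projecting period 1:
Births: 21800 × 0.091 = 1984 ; 8300 × 0.093 = 772 → total 2756
15–29: 23100 × 0.961 = 22199
30–44: 21800 × 0.962 = 20972
45–59: 8300 × 0.944 = 7835
60–74: 11700 × 0.92 = 10764
Net migration: 15–29 + 220 → 22419; 60–74 + 590 → 11354
Population now: 0–14=2756, 15–29=22419, 30–44=20972, 45–59=7835, 60–74=11354
After projecting period 2:
Births: 22419 × 0.091 = 2040 ; 20972 × 0.093 = 1950 → total 3990
15–29: 2756 × 0.961 = 2649
30–44: 22419 × 0.962 = 21567
45–59: 20972 × 0.944 = 19798
60–74: 7835 × 0.92 = 7208
Net migration: 15–29 + 220 → 2869; 60–74 + 590 → 7798
Population now: 0–14=3990, 15–29=2869, 30–44=21567, 45–59=19798, 60–74=7798
After projecting period 3:
Births: 2869 × 0.091 = 261 ; 21567 × 0.093 = 2006 → total 2267
15–29: 3990 × 0.961 = 3834
30–44: 2869 × 0.962 = 2760
45–59: 21567 × 0.944 = 20359
60–74: 19798 × 0.92 = 18214
Net migration: 15–29 + 220 → 4054; 60–74 + 590 → 18804
Population now: 0–14=2267, 15–29=4054, 30–44=2760, 45–59=20359, 60–74=18804
After projecting period 4:
Births: 4054 × 0.091 = 369 ; 2760 × 0.093 = 257 → total 626
15–29: 2267 × 0.961 = 2179
30–44: 4054 × 0.962 = 3900
45–59: 2760 × 0.944 = 2605
60–74: 20359 × 0.92 = 18730
Net migration: 15–29 + 220 → 2399; 60–74 + 590 → 19320
Population now: 0–14=626, 15–29=2399, 30–44=3900, 45–59=2605, 60–74=19320
Total after period 4: 626 + 2399 + 3900 + 2605 + 19320 = 28850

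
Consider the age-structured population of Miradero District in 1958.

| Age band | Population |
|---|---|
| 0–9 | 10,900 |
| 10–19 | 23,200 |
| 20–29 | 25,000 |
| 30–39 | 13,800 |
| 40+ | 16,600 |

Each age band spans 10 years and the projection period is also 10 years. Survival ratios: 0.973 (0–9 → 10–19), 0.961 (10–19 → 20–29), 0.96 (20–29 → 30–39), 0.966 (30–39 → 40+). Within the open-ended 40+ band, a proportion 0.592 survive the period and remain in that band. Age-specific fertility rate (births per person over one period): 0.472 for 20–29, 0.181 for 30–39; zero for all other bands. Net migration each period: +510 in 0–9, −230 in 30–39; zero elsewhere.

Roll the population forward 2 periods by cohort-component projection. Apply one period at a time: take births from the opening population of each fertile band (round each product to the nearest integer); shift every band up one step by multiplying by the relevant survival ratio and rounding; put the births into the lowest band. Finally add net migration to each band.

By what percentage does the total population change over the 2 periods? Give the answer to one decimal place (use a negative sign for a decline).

9.3

Period 1.
Births: 25000 * 0.472 = 11800 ; 13800 * 0.181 = 2498 — total 14298
10–19: 10900 * 0.973 = 10606
20–29: 23200 * 0.961 = 22295
30–39: 25000 * 0.96 = 24000
40+: 13800 * 0.966 + 16600 * 0.592 = 13331 + 9827 = 23158
Net migration: 0–9 + 510 → 14808; 30–39 − 230 → 23770
End of period: [14808, 10606, 22295, 23770, 23158]
Period 2.
Births: 22295 * 0.472 = 10523 ; 23770 * 0.181 = 4302 — total 14825
10–19: 14808 * 0.973 = 14408
20–29: 10606 * 0.961 = 10192
30–39: 22295 * 0.96 = 21403
40+: 23770 * 0.966 + 23158 * 0.592 = 22962 + 13710 = 36672
Net migration: 0–9 + 510 → 15335; 30–39 − 230 → 21173
End of period: [15335, 14408, 10192, 21173, 36672]
Total: 89500 → 97780; change = 8280; percentage change = 9.3%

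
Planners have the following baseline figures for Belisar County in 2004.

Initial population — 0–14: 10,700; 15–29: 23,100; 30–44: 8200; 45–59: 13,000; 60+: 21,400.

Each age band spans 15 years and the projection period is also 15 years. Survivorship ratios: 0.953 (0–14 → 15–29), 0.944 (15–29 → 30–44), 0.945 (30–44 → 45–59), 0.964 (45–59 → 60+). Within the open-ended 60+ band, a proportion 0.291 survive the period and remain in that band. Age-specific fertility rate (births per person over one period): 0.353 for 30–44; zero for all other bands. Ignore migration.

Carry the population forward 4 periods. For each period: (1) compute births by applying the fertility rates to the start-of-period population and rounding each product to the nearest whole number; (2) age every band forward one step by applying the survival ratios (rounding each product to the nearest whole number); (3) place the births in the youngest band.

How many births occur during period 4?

After projecting period 1:
Births: 8200 * 0.353 = 2895
15–29: 10700 * 0.953 = 10197
30–44: 23100 * 0.944 = 21806
45–59: 8200 * 0.945 = 7749
60+: 13000 * 0.964 + 21400 * 0.291 = 12532 + 6227 = 18759
Population now: 0–14=2895, 15–29=10197, 30–44=21806, 45–59=7749, 60+=18759
After projecting period 2:
Births: 21806 * 0.353 = 7698
15–29: 2895 * 0.953 = 2759
30–44: 10197 * 0.944 = 9626
45–59: 21806 * 0.945 = 20607
60+: 7749 * 0.964 + 18759 * 0.291 = 7470 + 5459 = 12929
Population now: 0–14=7698, 15–29=2759, 30–44=9626, 45–59=20607, 60+=12929
After projecting period 3:
Births: 9626 * 0.353 = 3398
15–29: 7698 * 0.953 = 7336
30–44: 2759 * 0.944 = 2604
45–59: 9626 * 0.945 = 9097
60+: 20607 * 0.964 + 12929 * 0.291 = 19865 + 3762 = 23627
Population now: 0–14=3398, 15–29=7336, 30–44=2604, 45–59=9097, 60+=23627
After projecting period 4:
Births: 2604 * 0.353 = 919
15–29: 3398 * 0.953 = 3238
30–44: 7336 * 0.944 = 6925
45–59: 2604 * 0.945 = 2461
60+: 9097 * 0.964 + 23627 * 0.291 = 8770 + 6875 = 15645
Population now: 0–14=919, 15–29=3238, 30–44=6925, 45–59=2461, 60+=15645

919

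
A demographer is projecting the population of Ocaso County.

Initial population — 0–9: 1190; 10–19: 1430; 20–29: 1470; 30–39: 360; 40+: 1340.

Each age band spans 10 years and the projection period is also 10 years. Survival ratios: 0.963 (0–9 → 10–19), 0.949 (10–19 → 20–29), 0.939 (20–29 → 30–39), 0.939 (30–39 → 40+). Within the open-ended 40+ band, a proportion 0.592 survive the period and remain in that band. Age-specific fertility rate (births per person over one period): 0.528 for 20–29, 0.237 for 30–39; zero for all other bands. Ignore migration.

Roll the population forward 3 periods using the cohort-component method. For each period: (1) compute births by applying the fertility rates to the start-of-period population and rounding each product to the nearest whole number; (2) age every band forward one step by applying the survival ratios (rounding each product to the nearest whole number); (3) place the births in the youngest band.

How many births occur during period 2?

Period 1.
Births: 1470 × 0.528 = 776, 360 × 0.237 = 85 ⇒ total 861
10–19: 1190 × 0.963 = 1146
20–29: 1430 × 0.949 = 1357
30–39: 1470 × 0.939 = 1380
40+: 360 × 0.939 + 1340 × 0.592 = 338 + 793 = 1131
Giving 861 / 1146 / 1357 / 1380 / 1131.
Period 2.
Births: 1357 × 0.528 = 716, 1380 × 0.237 = 327 ⇒ total 1043
10–19: 861 × 0.963 = 829
20–29: 1146 × 0.949 = 1088
30–39: 1357 × 0.939 = 1274
40+: 1380 × 0.939 + 1131 × 0.592 = 1296 + 670 = 1966
Giving 1043 / 829 / 1088 / 1274 / 1966.

1043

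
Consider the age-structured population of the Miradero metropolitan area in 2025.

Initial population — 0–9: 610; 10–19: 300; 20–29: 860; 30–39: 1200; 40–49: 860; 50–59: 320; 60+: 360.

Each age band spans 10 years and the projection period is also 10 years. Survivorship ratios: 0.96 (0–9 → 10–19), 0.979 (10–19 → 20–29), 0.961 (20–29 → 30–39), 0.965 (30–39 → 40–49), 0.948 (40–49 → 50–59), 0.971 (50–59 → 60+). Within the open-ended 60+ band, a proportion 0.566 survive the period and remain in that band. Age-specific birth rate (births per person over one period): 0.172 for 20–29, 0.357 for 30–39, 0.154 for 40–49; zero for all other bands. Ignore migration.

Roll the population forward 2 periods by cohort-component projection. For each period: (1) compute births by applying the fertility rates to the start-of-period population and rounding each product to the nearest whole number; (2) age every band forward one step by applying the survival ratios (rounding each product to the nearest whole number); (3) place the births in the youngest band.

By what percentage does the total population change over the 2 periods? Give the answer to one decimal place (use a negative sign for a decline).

11.7

(Bands numbered youngest = 1 to oldest = 7.)
After projecting period 1:
Births: 860 × 0.172 = 148, 1200 × 0.357 = 428, 860 × 0.154 = 132 — total 708
Band 2: 610 × 0.96 = 586
Band 3: 300 × 0.979 = 294
Band 4: 860 × 0.961 = 826
Band 5: 1200 × 0.965 = 1158
Band 6: 860 × 0.948 = 815
Band 7: 320 × 0.971 + 360 × 0.566 = 311 + 204 = 515
End of period: [708, 586, 294, 826, 1158, 815, 515]
After projecting period 2:
Births: 294 × 0.172 = 51, 826 × 0.357 = 295, 1158 × 0.154 = 178 — total 524
Band 2: 708 × 0.96 = 680
Band 3: 586 × 0.979 = 574
Band 4: 294 × 0.961 = 283
Band 5: 826 × 0.965 = 797
Band 6: 1158 × 0.948 = 1098
Band 7: 815 × 0.971 + 515 × 0.566 = 791 + 291 = 1082
End of period: [524, 680, 574, 283, 797, 1098, 1082]
Total: 4510 → 5038; change = 528; percentage change = 11.7%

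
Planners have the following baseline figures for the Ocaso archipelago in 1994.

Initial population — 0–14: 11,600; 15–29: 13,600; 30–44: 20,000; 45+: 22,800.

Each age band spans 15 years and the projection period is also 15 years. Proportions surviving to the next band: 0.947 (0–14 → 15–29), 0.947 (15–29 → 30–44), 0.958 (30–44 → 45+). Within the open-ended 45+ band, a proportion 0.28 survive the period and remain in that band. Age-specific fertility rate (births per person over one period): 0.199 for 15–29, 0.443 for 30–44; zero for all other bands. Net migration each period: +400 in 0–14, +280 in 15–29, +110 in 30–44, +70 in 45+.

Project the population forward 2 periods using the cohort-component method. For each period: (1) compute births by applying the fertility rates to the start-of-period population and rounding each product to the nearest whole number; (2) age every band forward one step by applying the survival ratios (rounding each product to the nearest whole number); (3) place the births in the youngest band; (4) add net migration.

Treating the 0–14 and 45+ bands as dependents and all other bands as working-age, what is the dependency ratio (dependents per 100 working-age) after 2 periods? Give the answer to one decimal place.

[period 1]
Births: 13600 × 0.199 = 2706, 20000 × 0.443 = 8860 ⇒ total 11566
15–29: 11600 × 0.947 = 10985
30–44: 13600 × 0.947 = 12879
45+: 20000 × 0.958 + 22800 × 0.28 = 19160 + 6384 = 25544
Net migration: 0–14 + 400 → 11966; 15–29 + 280 → 11265; 30–44 + 110 → 12989; 45+ + 70 → 25614
Population now: 0–14=11966, 15–29=11265, 30–44=12989, 45+=25614
[period 2]
Births: 11265 × 0.199 = 2242, 12989 × 0.443 = 5754 ⇒ total 7996
15–29: 11966 × 0.947 = 11332
30–44: 11265 × 0.947 = 10668
45+: 12989 × 0.958 + 25614 × 0.28 = 12443 + 7172 = 19615
Net migration: 0–14 + 400 → 8396; 15–29 + 280 → 11612; 30–44 + 110 → 10778; 45+ + 70 → 19685
Population now: 0–14=8396, 15–29=11612, 30–44=10778, 45+=19685
Dependents (band 0–14 + band 45+) = 8396 + 19685 = 28081; working-age = 22390; ratio = 28081/22390 × 100 = 125.4

125.4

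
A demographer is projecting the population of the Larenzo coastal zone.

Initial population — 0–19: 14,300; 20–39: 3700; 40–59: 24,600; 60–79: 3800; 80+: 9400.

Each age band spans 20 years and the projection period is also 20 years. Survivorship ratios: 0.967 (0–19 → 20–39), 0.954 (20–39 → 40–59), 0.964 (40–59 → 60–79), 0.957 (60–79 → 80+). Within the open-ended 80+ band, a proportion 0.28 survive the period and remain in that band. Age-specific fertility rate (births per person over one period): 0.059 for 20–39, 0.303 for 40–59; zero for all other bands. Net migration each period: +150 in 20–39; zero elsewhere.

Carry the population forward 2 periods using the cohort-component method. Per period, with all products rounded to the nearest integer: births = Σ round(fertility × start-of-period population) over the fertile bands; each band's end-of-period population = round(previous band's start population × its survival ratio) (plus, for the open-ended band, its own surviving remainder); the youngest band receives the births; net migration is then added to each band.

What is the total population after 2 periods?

[period 1]
Births: 3700 * 0.059 = 218  |  24600 * 0.303 = 7454 → 7672
20–39: 14300 * 0.967 = 13828
40–59: 3700 * 0.954 = 3530
60–79: 24600 * 0.964 = 23714
80+: 3800 * 0.957 + 9400 * 0.28 = 3637 + 2632 = 6269
Net migration: 20–39 + 150 → 13978
Giving 7672 / 13978 / 3530 / 23714 / 6269.
[period 2]
Births: 13978 * 0.059 = 825  |  3530 * 0.303 = 1070 → 1895
20–39: 7672 * 0.967 = 7419
40–59: 13978 * 0.954 = 13335
60–79: 3530 * 0.964 = 3403
80+: 23714 * 0.957 + 6269 * 0.28 = 22694 + 1755 = 24449
Net migration: 20–39 + 150 → 7569
Giving 1895 / 7569 / 13335 / 3403 / 24449.
Total after period 2: 1895 + 7569 + 13335 + 3403 + 24449 = 50651

50651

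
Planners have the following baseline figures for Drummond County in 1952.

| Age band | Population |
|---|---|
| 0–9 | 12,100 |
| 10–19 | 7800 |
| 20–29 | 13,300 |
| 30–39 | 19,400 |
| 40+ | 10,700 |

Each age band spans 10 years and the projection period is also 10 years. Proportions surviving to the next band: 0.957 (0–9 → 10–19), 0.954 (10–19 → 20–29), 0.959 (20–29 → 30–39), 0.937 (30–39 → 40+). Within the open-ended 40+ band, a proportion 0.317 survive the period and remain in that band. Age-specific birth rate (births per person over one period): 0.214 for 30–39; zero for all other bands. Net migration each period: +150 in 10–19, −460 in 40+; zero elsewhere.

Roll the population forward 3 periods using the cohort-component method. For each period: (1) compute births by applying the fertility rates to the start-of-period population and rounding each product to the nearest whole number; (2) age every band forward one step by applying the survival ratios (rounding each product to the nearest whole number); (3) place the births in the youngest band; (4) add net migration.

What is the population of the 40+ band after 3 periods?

Let group 1 be 0–9 through group 5 = 40+.
Period 1.
Births: 19400 × 0.214 = 4152
Group 2: 12100 × 0.957 = 11580
Group 3: 7800 × 0.954 = 7441
Group 4: 13300 × 0.959 = 12755
Group 5: 19400 × 0.937 + 10700 × 0.317 = 18178 + 3392 = 21570
Net migration: Group 2 + 150 → 11730; Group 5 − 460 → 21110
Population now: 0–9=4152, 10–19=11730, 20–29=7441, 30–39=12755, 40+=21110
Period 2.
Births: 12755 × 0.214 = 2730
Group 2: 4152 × 0.957 = 3973
Group 3: 11730 × 0.954 = 11190
Group 4: 7441 × 0.959 = 7136
Group 5: 12755 × 0.937 + 21110 × 0.317 = 11951 + 6692 = 18643
Net migration: Group 2 + 150 → 4123; Group 5 − 460 → 18183
Population now: 0–9=2730, 10–19=4123, 20–29=11190, 30–39=7136, 40+=18183
Period 3.
Births: 7136 × 0.214 = 1527
Group 2: 2730 × 0.957 = 2613
Group 3: 4123 × 0.954 = 3933
Group 4: 11190 × 0.959 = 10731
Group 5: 7136 × 0.937 + 18183 × 0.317 = 6686 + 5764 = 12450
Net migration: Group 2 + 150 → 2763; Group 5 − 460 → 11990
Population now: 0–9=1527, 10–19=2763, 20–29=3933, 30–39=10731, 40+=11990

11990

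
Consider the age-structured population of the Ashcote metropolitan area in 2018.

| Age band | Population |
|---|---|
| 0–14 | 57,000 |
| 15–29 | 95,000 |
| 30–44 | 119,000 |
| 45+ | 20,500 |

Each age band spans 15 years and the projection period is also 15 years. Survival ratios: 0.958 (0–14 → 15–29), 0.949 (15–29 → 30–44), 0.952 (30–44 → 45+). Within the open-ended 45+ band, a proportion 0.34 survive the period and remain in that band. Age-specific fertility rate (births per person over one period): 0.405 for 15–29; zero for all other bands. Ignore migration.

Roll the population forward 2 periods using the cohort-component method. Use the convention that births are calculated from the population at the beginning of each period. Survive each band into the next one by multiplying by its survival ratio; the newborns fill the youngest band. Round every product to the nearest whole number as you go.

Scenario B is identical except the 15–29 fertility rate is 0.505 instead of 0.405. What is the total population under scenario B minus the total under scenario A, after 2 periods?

[period 1]
Births: 95000 × 0.405 = 38475
15–29: 57000 × 0.958 = 54606
30–44: 95000 × 0.949 = 90155
45+: 119000 × 0.952 + 20500 × 0.34 = 113288 + 6970 = 120258
→ [38475, 54606, 90155, 120258]
[period 2]
Births: 54606 × 0.405 = 22115
15–29: 38475 × 0.958 = 36859
30–44: 54606 × 0.949 = 51821
45+: 90155 × 0.952 + 120258 × 0.34 = 85828 + 40888 = 126716
→ [22115, 36859, 51821, 126716]
Scenario A total after 2 periods: 237511
Scenario B projection —
[period 1]
Births: 95000 × 0.505 = 47975
15–29: 57000 × 0.958 = 54606
30–44: 95000 × 0.949 = 90155
45+: 119000 × 0.952 + 20500 × 0.34 = 113288 + 6970 = 120258
→ [47975, 54606, 90155, 120258]
[period 2]
Births: 54606 × 0.505 = 27576
15–29: 47975 × 0.958 = 45960
30–44: 54606 × 0.949 = 51821
45+: 90155 × 0.952 + 120258 × 0.34 = 85828 + 40888 = 126716
→ [27576, 45960, 51821, 126716]
Scenario B total after 2 periods: 252073
Difference B − A = 252073 − 237511 = 14562

14562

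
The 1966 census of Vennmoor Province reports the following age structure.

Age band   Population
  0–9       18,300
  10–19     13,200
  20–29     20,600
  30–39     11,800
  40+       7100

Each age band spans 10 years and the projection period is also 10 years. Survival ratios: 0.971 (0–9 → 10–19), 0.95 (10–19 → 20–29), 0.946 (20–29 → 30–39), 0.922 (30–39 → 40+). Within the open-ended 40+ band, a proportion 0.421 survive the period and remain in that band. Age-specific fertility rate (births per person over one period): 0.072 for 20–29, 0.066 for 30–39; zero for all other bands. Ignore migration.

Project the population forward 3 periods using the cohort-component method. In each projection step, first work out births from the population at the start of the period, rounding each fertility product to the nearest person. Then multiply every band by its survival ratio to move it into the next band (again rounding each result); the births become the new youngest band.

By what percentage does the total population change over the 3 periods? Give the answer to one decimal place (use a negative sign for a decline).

-39.2

(Bands numbered youngest = 1 to oldest = 5.)
— Period 1 —
Births: 20600 × 0.072 = 1483  |  11800 × 0.066 = 779 → 2262
Band 2: 18300 × 0.971 = 17769
Band 3: 13200 × 0.95 = 12540
Band 4: 20600 × 0.946 = 19488
Band 5: 11800 × 0.922 + 7100 × 0.421 = 10880 + 2989 = 13869
→ [2262, 17769, 12540, 19488, 13869]
— Period 2 —
Births: 12540 × 0.072 = 903  |  19488 × 0.066 = 1286 → 2189
Band 2: 2262 × 0.971 = 2196
Band 3: 17769 × 0.95 = 16881
Band 4: 12540 × 0.946 = 11863
Band 5: 19488 × 0.922 + 13869 × 0.421 = 17968 + 5839 = 23807
→ [2189, 2196, 16881, 11863, 23807]
— Period 3 —
Births: 16881 × 0.072 = 1215  |  11863 × 0.066 = 783 → 1998
Band 2: 2189 × 0.971 = 2126
Band 3: 2196 × 0.95 = 2086
Band 4: 16881 × 0.946 = 15969
Band 5: 11863 × 0.922 + 23807 × 0.421 = 10938 + 10023 = 20961
→ [1998, 2126, 2086, 15969, 20961]
Total: 71000 → 43140; change = -27860; percentage change = -39.2%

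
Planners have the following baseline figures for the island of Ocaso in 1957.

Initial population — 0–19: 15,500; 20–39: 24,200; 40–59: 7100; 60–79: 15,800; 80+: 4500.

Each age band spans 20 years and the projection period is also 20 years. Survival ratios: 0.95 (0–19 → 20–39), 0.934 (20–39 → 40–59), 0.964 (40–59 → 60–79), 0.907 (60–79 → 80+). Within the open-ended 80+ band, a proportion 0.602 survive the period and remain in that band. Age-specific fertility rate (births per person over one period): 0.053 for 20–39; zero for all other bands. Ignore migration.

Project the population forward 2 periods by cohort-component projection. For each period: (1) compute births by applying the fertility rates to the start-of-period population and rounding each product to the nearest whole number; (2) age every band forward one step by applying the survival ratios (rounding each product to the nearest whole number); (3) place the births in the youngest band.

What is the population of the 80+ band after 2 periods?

Let group 1 be 0–19 through group 5 = 80+.
[period 1]
Births: 24200 * 0.053 = 1283
Group 2: 15500 * 0.95 = 14725
Group 3: 24200 * 0.934 = 22603
Group 4: 7100 * 0.964 = 6844
Group 5: 15800 * 0.907 + 4500 * 0.602 = 14331 + 2709 = 17040
Population now: 0–19=1283, 20–39=14725, 40–59=22603, 60–79=6844, 80+=17040
[period 2]
Births: 14725 * 0.053 = 780
Group 2: 1283 * 0.95 = 1219
Group 3: 14725 * 0.934 = 13753
Group 4: 22603 * 0.964 = 21789
Group 5: 6844 * 0.907 + 17040 * 0.602 = 6208 + 10258 = 16466
Population now: 0–19=780, 20–39=1219, 40–59=13753, 60–79=21789, 80+=16466

16466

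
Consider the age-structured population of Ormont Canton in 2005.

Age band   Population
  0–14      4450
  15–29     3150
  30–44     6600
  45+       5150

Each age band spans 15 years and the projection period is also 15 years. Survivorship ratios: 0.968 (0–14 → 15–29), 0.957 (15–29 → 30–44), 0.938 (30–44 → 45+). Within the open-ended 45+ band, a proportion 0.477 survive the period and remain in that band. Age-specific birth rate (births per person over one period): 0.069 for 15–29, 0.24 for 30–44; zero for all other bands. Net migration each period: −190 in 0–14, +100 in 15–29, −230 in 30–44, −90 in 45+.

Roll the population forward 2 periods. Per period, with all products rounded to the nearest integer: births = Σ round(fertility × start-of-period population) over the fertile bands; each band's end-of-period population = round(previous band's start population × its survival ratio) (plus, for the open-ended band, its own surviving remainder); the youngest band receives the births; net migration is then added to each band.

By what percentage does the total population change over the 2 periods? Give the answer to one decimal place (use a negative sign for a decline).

(Groups numbered youngest = 1 to oldest = 4.)
After projecting period 1:
Births: 3150 × 0.069 = 217  |  6600 × 0.24 = 1584 — total 1801
Group 2: 4450 × 0.968 = 4308
Group 3: 3150 × 0.957 = 3015
Group 4: 6600 × 0.938 + 5150 × 0.477 = 6191 + 2457 = 8648
Net migration: Group 1 − 190 → 1611; Group 2 + 100 → 4408; Group 3 − 230 → 2785; Group 4 − 90 → 8558
→ [1611, 4408, 2785, 8558]
After projecting period 2:
Births: 4408 × 0.069 = 304  |  2785 × 0.24 = 668 — total 972
Group 2: 1611 × 0.968 = 1559
Group 3: 4408 × 0.957 = 4218
Group 4: 2785 × 0.938 + 8558 × 0.477 = 2612 + 4082 = 6694
Net migration: Group 1 − 190 → 782; Group 2 + 100 → 1659; Group 3 − 230 → 3988; Group 4 − 90 → 6604
→ [782, 1659, 3988, 6604]
Total: 19350 → 13033; change = -6317; percentage change = -32.6%

-32.6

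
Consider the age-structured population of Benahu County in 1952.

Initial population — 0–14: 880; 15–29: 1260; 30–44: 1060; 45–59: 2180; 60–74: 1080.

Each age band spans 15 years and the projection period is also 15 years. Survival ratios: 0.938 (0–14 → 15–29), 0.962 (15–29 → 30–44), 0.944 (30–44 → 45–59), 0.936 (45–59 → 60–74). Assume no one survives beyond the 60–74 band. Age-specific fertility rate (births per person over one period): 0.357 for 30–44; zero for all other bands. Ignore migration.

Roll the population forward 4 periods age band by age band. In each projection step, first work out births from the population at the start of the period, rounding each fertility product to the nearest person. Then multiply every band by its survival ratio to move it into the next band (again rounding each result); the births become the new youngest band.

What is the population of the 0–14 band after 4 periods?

(Bands numbered youngest = 1 to oldest = 5.)
— Period 1 —
Births: 1060 × 0.357 = 378
Band 2: 880 × 0.938 = 825
Band 3: 1260 × 0.962 = 1212
Band 4: 1060 × 0.944 = 1001
Band 5: 2180 × 0.936 = 2040
→ [378, 825, 1212, 1001, 2040]
— Period 2 —
Births: 1212 × 0.357 = 433
Band 2: 378 × 0.938 = 355
Band 3: 825 × 0.962 = 794
Band 4: 1212 × 0.944 = 1144
Band 5: 1001 × 0.936 = 937
→ [433, 355, 794, 1144, 937]
— Period 3 —
Births: 794 × 0.357 = 283
Band 2: 433 × 0.938 = 406
Band 3: 355 × 0.962 = 342
Band 4: 794 × 0.944 = 750
Band 5: 1144 × 0.936 = 1071
→ [283, 406, 342, 750, 1071]
— Period 4 —
Births: 342 × 0.357 = 122
Band 2: 283 × 0.938 = 265
Band 3: 406 × 0.962 = 391
Band 4: 342 × 0.944 = 323
Band 5: 750 × 0.936 = 702
→ [122, 265, 391, 323, 702]

122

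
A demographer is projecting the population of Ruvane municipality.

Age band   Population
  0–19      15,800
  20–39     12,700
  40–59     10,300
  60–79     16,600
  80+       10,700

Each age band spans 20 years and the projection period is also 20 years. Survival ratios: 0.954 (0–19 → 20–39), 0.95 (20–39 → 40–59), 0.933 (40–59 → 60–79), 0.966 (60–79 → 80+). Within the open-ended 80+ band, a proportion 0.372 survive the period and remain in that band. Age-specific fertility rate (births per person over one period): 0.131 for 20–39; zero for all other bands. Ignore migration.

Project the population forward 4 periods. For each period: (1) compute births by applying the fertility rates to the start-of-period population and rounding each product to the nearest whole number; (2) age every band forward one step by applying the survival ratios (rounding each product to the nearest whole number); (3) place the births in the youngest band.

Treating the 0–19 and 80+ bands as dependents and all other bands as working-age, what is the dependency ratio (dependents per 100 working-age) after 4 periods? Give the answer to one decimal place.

(Groups numbered youngest = 1 to oldest = 5.)
After projecting period 1:
Births: 12700 × 0.131 = 1664
Group 2: 15800 × 0.954 = 15073
Group 3: 12700 × 0.95 = 12065
Group 4: 10300 × 0.933 = 9610
Group 5: 16600 × 0.966 + 10700 × 0.372 = 16036 + 3980 = 20016
Population now: 0–19=1664, 20–39=15073, 40–59=12065, 60–79=9610, 80+=20016
After projecting period 2:
Births: 15073 × 0.131 = 1975
Group 2: 1664 × 0.954 = 1587
Group 3: 15073 × 0.95 = 14319
Group 4: 12065 × 0.933 = 11257
Group 5: 9610 × 0.966 + 20016 × 0.372 = 9283 + 7446 = 16729
Population now: 0–19=1975, 20–39=1587, 40–59=14319, 60–79=11257, 80+=16729
After projecting period 3:
Births: 1587 × 0.131 = 208
Group 2: 1975 × 0.954 = 1884
Group 3: 1587 × 0.95 = 1508
Group 4: 14319 × 0.933 = 13360
Group 5: 11257 × 0.966 + 16729 × 0.372 = 10874 + 6223 = 17097
Population now: 0–19=208, 20–39=1884, 40–59=1508, 60–79=13360, 80+=17097
After projecting period 4:
Births: 1884 × 0.131 = 247
Group 2: 208 × 0.954 = 198
Group 3: 1884 × 0.95 = 1790
Group 4: 1508 × 0.933 = 1407
Group 5: 13360 × 0.966 + 17097 × 0.372 = 12906 + 6360 = 19266
Population now: 0–19=247, 20–39=198, 40–59=1790, 60–79=1407, 80+=19266
Dependents (band 0–19 + band 80+) = 247 + 19266 = 19513; working-age = 3395; ratio = 19513/3395 × 100 = 574.8

574.8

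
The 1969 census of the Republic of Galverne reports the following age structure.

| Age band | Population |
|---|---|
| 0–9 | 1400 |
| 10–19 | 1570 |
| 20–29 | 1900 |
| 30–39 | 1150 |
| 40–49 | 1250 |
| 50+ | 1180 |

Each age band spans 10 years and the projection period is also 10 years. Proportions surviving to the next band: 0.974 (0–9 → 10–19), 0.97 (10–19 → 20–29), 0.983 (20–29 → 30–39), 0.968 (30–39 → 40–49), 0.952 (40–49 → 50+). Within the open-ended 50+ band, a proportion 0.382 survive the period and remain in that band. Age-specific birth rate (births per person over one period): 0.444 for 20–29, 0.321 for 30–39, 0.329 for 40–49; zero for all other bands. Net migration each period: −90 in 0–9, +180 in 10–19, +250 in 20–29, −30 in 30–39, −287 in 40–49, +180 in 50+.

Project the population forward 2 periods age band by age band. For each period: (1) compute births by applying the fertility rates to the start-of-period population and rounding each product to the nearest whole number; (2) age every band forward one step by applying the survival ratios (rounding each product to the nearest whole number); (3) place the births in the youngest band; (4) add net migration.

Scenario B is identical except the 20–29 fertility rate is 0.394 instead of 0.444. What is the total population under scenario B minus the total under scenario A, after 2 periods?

After projecting period 1:
Births: 1900 × 0.444 = 844  |  1150 × 0.321 = 369  |  1250 × 0.329 = 411 → total 1624
10–19: 1400 × 0.974 = 1364
20–29: 1570 × 0.97 = 1523
30–39: 1900 × 0.983 = 1868
40–49: 1150 × 0.968 = 1113
50+: 1250 × 0.952 + 1180 × 0.382 = 1190 + 451 = 1641
Net migration: 0–9 − 90 → 1534; 10–19 + 180 → 1544; 20–29 + 250 → 1773; 30–39 − 30 → 1838; 40–49 − 287 → 826; 50+ + 180 → 1821
→ [1534, 1544, 1773, 1838, 826, 1821]
After projecting period 2:
Births: 1773 × 0.444 = 787  |  1838 × 0.321 = 590  |  826 × 0.329 = 272 → total 1649
10–19: 1534 × 0.974 = 1494
20–29: 1544 × 0.97 = 1498
30–39: 1773 × 0.983 = 1743
40–49: 1838 × 0.968 = 1779
50+: 826 × 0.952 + 1821 × 0.382 = 786 + 696 = 1482
Net migration: 0–9 − 90 → 1559; 10–19 + 180 → 1674; 20–29 + 250 → 1748; 30–39 − 30 → 1713; 40–49 − 287 → 1492; 50+ + 180 → 1662
→ [1559, 1674, 1748, 1713, 1492, 1662]
Scenario A total after 2 periods: 9848
Scenario B projection —
After projecting period 1:
Births: 1900 × 0.394 = 749  |  1150 × 0.321 = 369  |  1250 × 0.329 = 411 → total 1529
10–19: 1400 × 0.974 = 1364
20–29: 1570 × 0.97 = 1523
30–39: 1900 × 0.983 = 1868
40–49: 1150 × 0.968 = 1113
50+: 1250 × 0.952 + 1180 × 0.382 = 1190 + 451 = 1641
Net migration: 0–9 − 90 → 1439; 10–19 + 180 → 1544; 20–29 + 250 → 1773; 30–39 − 30 → 1838; 40–49 − 287 → 826; 50+ + 180 → 1821
→ [1439, 1544, 1773, 1838, 826, 1821]
After projecting period 2:
Births: 1773 × 0.394 = 699  |  1838 × 0.321 = 590  |  826 × 0.329 = 272 → total 1561
10–19: 1439 × 0.974 = 1402
20–29: 1544 × 0.97 = 1498
30–39: 1773 × 0.983 = 1743
40–49: 1838 × 0.968 = 1779
50+: 826 × 0.952 + 1821 × 0.382 = 786 + 696 = 1482
Net migration: 0–9 − 90 → 1471; 10–19 + 180 → 1582; 20–29 + 250 → 1748; 30–39 − 30 → 1713; 40–49 − 287 → 1492; 50+ + 180 → 1662
→ [1471, 1582, 1748, 1713, 1492, 1662]
Scenario B total after 2 periods: 9668
Difference B − A = 9668 − 9848 = -180

-180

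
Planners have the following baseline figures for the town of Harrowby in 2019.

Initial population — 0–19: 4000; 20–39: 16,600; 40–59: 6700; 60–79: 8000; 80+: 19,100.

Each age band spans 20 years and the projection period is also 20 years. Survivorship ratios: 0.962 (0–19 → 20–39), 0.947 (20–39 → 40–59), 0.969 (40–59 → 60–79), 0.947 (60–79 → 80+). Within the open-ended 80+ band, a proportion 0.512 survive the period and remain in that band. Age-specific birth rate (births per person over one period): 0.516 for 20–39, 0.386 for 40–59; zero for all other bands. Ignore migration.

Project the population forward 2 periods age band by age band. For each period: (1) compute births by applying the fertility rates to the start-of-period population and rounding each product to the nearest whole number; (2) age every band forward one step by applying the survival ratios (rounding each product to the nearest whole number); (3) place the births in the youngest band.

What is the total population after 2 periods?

52693

Numbering the groups 1..5 from youngest to oldest:
Period 1:
Births: 16600 × 0.516 = 8566  |  6700 × 0.386 = 2586 ⇒ total 11152
Group 2: 4000 × 0.962 = 3848
Group 3: 16600 × 0.947 = 15720
Group 4: 6700 × 0.969 = 6492
Group 5: 8000 × 0.947 + 19100 × 0.512 = 7576 + 9779 = 17355
End of period: [11152, 3848, 15720, 6492, 17355]
Period 2:
Births: 3848 × 0.516 = 1986  |  15720 × 0.386 = 6068 ⇒ total 8054
Group 2: 11152 × 0.962 = 10728
Group 3: 3848 × 0.947 = 3644
Group 4: 15720 × 0.969 = 15233
Group 5: 6492 × 0.947 + 17355 × 0.512 = 6148 + 8886 = 15034
End of period: [8054, 10728, 3644, 15233, 15034]
Total after period 2: 8054 + 10728 + 3644 + 15233 + 15034 = 52693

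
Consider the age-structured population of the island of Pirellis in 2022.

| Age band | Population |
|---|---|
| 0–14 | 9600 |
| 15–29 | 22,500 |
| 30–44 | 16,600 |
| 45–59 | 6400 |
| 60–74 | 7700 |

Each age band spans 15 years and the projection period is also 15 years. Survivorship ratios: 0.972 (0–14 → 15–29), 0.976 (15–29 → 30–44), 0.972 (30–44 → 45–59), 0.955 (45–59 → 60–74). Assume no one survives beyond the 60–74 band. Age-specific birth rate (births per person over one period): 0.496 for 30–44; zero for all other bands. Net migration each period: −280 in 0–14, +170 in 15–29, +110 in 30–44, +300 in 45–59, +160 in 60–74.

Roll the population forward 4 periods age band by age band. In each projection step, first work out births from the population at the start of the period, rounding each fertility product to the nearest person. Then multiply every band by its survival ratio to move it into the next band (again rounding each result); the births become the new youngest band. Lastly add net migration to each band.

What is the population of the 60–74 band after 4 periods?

9156

After projecting period 1:
Births: 16600 * 0.496 = 8234
15–29: 9600 * 0.972 = 9331
30–44: 22500 * 0.976 = 21960
45–59: 16600 * 0.972 = 16135
60–74: 6400 * 0.955 = 6112
Net migration: 0–14 − 280 → 7954; 15–29 + 170 → 9501; 30–44 + 110 → 22070; 45–59 + 300 → 16435; 60–74 + 160 → 6272
End of period: [7954, 9501, 22070, 16435, 6272]
After projecting period 2:
Births: 22070 * 0.496 = 10947
15–29: 7954 * 0.972 = 7731
30–44: 9501 * 0.976 = 9273
45–59: 22070 * 0.972 = 21452
60–74: 16435 * 0.955 = 15695
Net migration: 0–14 − 280 → 10667; 15–29 + 170 → 7901; 30–44 + 110 → 9383; 45–59 + 300 → 21752; 60–74 + 160 → 15855
End of period: [10667, 7901, 9383, 21752, 15855]
After projecting period 3:
Births: 9383 * 0.496 = 4654
15–29: 10667 * 0.972 = 10368
30–44: 7901 * 0.976 = 7711
45–59: 9383 * 0.972 = 9120
60–74: 21752 * 0.955 = 20773
Net migration: 0–14 − 280 → 4374; 15–29 + 170 → 10538; 30–44 + 110 → 7821; 45–59 + 300 → 9420; 60–74 + 160 → 20933
End of period: [4374, 10538, 7821, 9420, 20933]
After projecting period 4:
Births: 7821 * 0.496 = 3879
15–29: 4374 * 0.972 = 4252
30–44: 10538 * 0.976 = 10285
45–59: 7821 * 0.972 = 7602
60–74: 9420 * 0.955 = 8996
Net migration: 0–14 − 280 → 3599; 15–29 + 170 → 4422; 30–44 + 110 → 10395; 45–59 + 300 → 7902; 60–74 + 160 → 9156
End of period: [3599, 4422, 10395, 7902, 9156]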